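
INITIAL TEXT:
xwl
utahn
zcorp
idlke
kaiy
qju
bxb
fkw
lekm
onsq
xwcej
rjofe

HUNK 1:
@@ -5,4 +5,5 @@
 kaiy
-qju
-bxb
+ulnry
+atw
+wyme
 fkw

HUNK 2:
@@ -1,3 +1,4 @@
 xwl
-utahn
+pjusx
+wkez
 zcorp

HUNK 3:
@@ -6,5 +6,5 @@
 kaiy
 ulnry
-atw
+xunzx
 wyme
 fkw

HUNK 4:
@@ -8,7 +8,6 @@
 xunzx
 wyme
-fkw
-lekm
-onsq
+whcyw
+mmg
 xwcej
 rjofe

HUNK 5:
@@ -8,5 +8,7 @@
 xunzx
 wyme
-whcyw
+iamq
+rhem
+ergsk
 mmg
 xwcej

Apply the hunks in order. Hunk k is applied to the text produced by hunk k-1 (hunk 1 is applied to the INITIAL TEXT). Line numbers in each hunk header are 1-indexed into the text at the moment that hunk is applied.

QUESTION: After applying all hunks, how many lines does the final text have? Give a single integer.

Hunk 1: at line 5 remove [qju,bxb] add [ulnry,atw,wyme] -> 13 lines: xwl utahn zcorp idlke kaiy ulnry atw wyme fkw lekm onsq xwcej rjofe
Hunk 2: at line 1 remove [utahn] add [pjusx,wkez] -> 14 lines: xwl pjusx wkez zcorp idlke kaiy ulnry atw wyme fkw lekm onsq xwcej rjofe
Hunk 3: at line 6 remove [atw] add [xunzx] -> 14 lines: xwl pjusx wkez zcorp idlke kaiy ulnry xunzx wyme fkw lekm onsq xwcej rjofe
Hunk 4: at line 8 remove [fkw,lekm,onsq] add [whcyw,mmg] -> 13 lines: xwl pjusx wkez zcorp idlke kaiy ulnry xunzx wyme whcyw mmg xwcej rjofe
Hunk 5: at line 8 remove [whcyw] add [iamq,rhem,ergsk] -> 15 lines: xwl pjusx wkez zcorp idlke kaiy ulnry xunzx wyme iamq rhem ergsk mmg xwcej rjofe
Final line count: 15

Answer: 15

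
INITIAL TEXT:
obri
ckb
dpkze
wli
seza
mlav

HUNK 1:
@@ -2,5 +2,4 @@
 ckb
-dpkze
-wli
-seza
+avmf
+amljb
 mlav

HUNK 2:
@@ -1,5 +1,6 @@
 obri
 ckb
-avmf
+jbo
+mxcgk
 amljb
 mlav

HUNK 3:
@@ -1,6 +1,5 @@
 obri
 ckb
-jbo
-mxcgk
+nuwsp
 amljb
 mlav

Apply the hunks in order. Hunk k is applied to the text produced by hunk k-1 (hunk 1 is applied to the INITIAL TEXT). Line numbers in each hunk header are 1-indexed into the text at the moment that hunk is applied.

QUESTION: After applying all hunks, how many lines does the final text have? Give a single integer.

Hunk 1: at line 2 remove [dpkze,wli,seza] add [avmf,amljb] -> 5 lines: obri ckb avmf amljb mlav
Hunk 2: at line 1 remove [avmf] add [jbo,mxcgk] -> 6 lines: obri ckb jbo mxcgk amljb mlav
Hunk 3: at line 1 remove [jbo,mxcgk] add [nuwsp] -> 5 lines: obri ckb nuwsp amljb mlav
Final line count: 5

Answer: 5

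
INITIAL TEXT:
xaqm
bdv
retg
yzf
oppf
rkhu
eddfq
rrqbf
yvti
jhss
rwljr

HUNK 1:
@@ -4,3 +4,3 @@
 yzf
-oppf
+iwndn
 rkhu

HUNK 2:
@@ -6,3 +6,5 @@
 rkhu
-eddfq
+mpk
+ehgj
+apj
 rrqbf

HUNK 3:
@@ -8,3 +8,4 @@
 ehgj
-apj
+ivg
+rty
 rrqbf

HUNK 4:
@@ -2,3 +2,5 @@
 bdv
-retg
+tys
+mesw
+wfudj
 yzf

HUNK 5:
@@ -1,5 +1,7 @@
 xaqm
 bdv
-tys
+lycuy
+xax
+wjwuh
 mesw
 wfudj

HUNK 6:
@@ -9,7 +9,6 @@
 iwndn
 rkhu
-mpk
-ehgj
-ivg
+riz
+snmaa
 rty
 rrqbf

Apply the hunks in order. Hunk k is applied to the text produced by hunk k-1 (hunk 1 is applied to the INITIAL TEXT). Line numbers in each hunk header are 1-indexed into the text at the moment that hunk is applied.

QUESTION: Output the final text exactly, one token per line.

Answer: xaqm
bdv
lycuy
xax
wjwuh
mesw
wfudj
yzf
iwndn
rkhu
riz
snmaa
rty
rrqbf
yvti
jhss
rwljr

Derivation:
Hunk 1: at line 4 remove [oppf] add [iwndn] -> 11 lines: xaqm bdv retg yzf iwndn rkhu eddfq rrqbf yvti jhss rwljr
Hunk 2: at line 6 remove [eddfq] add [mpk,ehgj,apj] -> 13 lines: xaqm bdv retg yzf iwndn rkhu mpk ehgj apj rrqbf yvti jhss rwljr
Hunk 3: at line 8 remove [apj] add [ivg,rty] -> 14 lines: xaqm bdv retg yzf iwndn rkhu mpk ehgj ivg rty rrqbf yvti jhss rwljr
Hunk 4: at line 2 remove [retg] add [tys,mesw,wfudj] -> 16 lines: xaqm bdv tys mesw wfudj yzf iwndn rkhu mpk ehgj ivg rty rrqbf yvti jhss rwljr
Hunk 5: at line 1 remove [tys] add [lycuy,xax,wjwuh] -> 18 lines: xaqm bdv lycuy xax wjwuh mesw wfudj yzf iwndn rkhu mpk ehgj ivg rty rrqbf yvti jhss rwljr
Hunk 6: at line 9 remove [mpk,ehgj,ivg] add [riz,snmaa] -> 17 lines: xaqm bdv lycuy xax wjwuh mesw wfudj yzf iwndn rkhu riz snmaa rty rrqbf yvti jhss rwljr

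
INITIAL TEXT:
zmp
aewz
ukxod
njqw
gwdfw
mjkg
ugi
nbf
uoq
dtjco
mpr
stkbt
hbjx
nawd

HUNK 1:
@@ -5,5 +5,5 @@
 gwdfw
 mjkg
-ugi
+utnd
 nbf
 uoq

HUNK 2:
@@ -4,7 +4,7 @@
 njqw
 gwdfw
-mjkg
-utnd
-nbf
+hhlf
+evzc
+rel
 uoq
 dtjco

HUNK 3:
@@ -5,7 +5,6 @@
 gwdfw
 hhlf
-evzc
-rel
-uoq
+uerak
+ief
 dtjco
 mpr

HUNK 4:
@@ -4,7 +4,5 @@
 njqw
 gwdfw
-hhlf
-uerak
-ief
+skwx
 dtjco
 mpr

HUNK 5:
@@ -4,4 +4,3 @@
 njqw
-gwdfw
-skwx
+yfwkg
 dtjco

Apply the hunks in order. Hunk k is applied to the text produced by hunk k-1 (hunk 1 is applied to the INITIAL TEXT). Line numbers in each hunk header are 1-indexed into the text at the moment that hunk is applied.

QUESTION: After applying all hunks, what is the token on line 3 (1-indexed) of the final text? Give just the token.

Answer: ukxod

Derivation:
Hunk 1: at line 5 remove [ugi] add [utnd] -> 14 lines: zmp aewz ukxod njqw gwdfw mjkg utnd nbf uoq dtjco mpr stkbt hbjx nawd
Hunk 2: at line 4 remove [mjkg,utnd,nbf] add [hhlf,evzc,rel] -> 14 lines: zmp aewz ukxod njqw gwdfw hhlf evzc rel uoq dtjco mpr stkbt hbjx nawd
Hunk 3: at line 5 remove [evzc,rel,uoq] add [uerak,ief] -> 13 lines: zmp aewz ukxod njqw gwdfw hhlf uerak ief dtjco mpr stkbt hbjx nawd
Hunk 4: at line 4 remove [hhlf,uerak,ief] add [skwx] -> 11 lines: zmp aewz ukxod njqw gwdfw skwx dtjco mpr stkbt hbjx nawd
Hunk 5: at line 4 remove [gwdfw,skwx] add [yfwkg] -> 10 lines: zmp aewz ukxod njqw yfwkg dtjco mpr stkbt hbjx nawd
Final line 3: ukxod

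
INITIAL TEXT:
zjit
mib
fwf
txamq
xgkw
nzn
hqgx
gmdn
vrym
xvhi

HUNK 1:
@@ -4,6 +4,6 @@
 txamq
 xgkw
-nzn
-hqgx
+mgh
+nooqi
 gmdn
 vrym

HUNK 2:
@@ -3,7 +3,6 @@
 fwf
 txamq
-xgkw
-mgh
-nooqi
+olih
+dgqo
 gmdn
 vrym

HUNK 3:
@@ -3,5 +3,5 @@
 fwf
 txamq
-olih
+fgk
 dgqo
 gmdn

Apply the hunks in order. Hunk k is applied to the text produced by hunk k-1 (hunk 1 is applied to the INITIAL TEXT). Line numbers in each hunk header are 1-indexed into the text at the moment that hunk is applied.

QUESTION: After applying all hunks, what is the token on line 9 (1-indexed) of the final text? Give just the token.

Hunk 1: at line 4 remove [nzn,hqgx] add [mgh,nooqi] -> 10 lines: zjit mib fwf txamq xgkw mgh nooqi gmdn vrym xvhi
Hunk 2: at line 3 remove [xgkw,mgh,nooqi] add [olih,dgqo] -> 9 lines: zjit mib fwf txamq olih dgqo gmdn vrym xvhi
Hunk 3: at line 3 remove [olih] add [fgk] -> 9 lines: zjit mib fwf txamq fgk dgqo gmdn vrym xvhi
Final line 9: xvhi

Answer: xvhi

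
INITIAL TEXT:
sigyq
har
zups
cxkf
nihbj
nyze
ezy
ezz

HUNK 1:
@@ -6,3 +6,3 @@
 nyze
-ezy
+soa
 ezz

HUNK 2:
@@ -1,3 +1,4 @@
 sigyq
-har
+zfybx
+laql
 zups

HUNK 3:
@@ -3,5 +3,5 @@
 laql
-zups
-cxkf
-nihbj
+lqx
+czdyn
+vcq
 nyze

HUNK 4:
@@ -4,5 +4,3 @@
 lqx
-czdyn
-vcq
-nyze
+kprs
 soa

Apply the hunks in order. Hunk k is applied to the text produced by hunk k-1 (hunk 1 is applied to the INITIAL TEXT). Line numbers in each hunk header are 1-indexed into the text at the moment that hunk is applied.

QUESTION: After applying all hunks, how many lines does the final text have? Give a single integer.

Hunk 1: at line 6 remove [ezy] add [soa] -> 8 lines: sigyq har zups cxkf nihbj nyze soa ezz
Hunk 2: at line 1 remove [har] add [zfybx,laql] -> 9 lines: sigyq zfybx laql zups cxkf nihbj nyze soa ezz
Hunk 3: at line 3 remove [zups,cxkf,nihbj] add [lqx,czdyn,vcq] -> 9 lines: sigyq zfybx laql lqx czdyn vcq nyze soa ezz
Hunk 4: at line 4 remove [czdyn,vcq,nyze] add [kprs] -> 7 lines: sigyq zfybx laql lqx kprs soa ezz
Final line count: 7

Answer: 7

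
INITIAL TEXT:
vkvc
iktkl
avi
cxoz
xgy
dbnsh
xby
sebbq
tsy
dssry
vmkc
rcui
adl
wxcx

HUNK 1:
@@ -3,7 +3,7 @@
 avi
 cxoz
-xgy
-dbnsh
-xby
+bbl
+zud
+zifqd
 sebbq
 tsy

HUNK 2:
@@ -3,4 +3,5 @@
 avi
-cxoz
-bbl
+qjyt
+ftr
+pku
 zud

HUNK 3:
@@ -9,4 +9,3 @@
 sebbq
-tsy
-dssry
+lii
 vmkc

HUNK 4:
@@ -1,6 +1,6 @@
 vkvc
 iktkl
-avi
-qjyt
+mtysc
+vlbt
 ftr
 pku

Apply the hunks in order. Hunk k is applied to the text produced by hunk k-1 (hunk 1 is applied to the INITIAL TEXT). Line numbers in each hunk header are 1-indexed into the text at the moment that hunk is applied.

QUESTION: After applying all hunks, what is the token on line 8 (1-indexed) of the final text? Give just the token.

Answer: zifqd

Derivation:
Hunk 1: at line 3 remove [xgy,dbnsh,xby] add [bbl,zud,zifqd] -> 14 lines: vkvc iktkl avi cxoz bbl zud zifqd sebbq tsy dssry vmkc rcui adl wxcx
Hunk 2: at line 3 remove [cxoz,bbl] add [qjyt,ftr,pku] -> 15 lines: vkvc iktkl avi qjyt ftr pku zud zifqd sebbq tsy dssry vmkc rcui adl wxcx
Hunk 3: at line 9 remove [tsy,dssry] add [lii] -> 14 lines: vkvc iktkl avi qjyt ftr pku zud zifqd sebbq lii vmkc rcui adl wxcx
Hunk 4: at line 1 remove [avi,qjyt] add [mtysc,vlbt] -> 14 lines: vkvc iktkl mtysc vlbt ftr pku zud zifqd sebbq lii vmkc rcui adl wxcx
Final line 8: zifqd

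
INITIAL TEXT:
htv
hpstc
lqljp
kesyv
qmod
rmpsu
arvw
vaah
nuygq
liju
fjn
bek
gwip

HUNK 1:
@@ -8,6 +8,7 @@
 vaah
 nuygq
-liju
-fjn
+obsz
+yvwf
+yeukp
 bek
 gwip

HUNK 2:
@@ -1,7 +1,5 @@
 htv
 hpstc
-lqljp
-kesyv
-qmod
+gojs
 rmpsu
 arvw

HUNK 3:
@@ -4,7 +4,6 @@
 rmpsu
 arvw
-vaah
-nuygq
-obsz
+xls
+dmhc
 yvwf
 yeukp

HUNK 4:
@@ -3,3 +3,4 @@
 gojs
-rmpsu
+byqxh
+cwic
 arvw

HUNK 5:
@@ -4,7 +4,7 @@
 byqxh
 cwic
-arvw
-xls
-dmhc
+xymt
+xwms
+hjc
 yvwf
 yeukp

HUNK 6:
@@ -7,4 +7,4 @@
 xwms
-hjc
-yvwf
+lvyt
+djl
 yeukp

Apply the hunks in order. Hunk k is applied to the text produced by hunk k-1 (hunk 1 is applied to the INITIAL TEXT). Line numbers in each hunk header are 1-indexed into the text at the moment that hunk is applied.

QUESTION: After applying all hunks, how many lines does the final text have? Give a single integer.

Answer: 12

Derivation:
Hunk 1: at line 8 remove [liju,fjn] add [obsz,yvwf,yeukp] -> 14 lines: htv hpstc lqljp kesyv qmod rmpsu arvw vaah nuygq obsz yvwf yeukp bek gwip
Hunk 2: at line 1 remove [lqljp,kesyv,qmod] add [gojs] -> 12 lines: htv hpstc gojs rmpsu arvw vaah nuygq obsz yvwf yeukp bek gwip
Hunk 3: at line 4 remove [vaah,nuygq,obsz] add [xls,dmhc] -> 11 lines: htv hpstc gojs rmpsu arvw xls dmhc yvwf yeukp bek gwip
Hunk 4: at line 3 remove [rmpsu] add [byqxh,cwic] -> 12 lines: htv hpstc gojs byqxh cwic arvw xls dmhc yvwf yeukp bek gwip
Hunk 5: at line 4 remove [arvw,xls,dmhc] add [xymt,xwms,hjc] -> 12 lines: htv hpstc gojs byqxh cwic xymt xwms hjc yvwf yeukp bek gwip
Hunk 6: at line 7 remove [hjc,yvwf] add [lvyt,djl] -> 12 lines: htv hpstc gojs byqxh cwic xymt xwms lvyt djl yeukp bek gwip
Final line count: 12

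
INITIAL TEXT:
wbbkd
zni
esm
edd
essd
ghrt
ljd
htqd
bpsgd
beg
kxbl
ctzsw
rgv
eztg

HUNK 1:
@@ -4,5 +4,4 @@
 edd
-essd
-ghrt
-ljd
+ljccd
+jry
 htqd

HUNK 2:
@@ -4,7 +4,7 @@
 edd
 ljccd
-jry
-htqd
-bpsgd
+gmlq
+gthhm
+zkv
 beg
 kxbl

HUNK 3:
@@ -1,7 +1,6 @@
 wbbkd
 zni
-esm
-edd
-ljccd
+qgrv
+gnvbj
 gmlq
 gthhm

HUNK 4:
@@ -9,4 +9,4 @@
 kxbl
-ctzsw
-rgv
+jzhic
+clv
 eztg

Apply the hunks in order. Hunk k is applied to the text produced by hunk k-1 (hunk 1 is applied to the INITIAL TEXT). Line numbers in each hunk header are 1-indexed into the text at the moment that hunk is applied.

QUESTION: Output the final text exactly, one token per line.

Answer: wbbkd
zni
qgrv
gnvbj
gmlq
gthhm
zkv
beg
kxbl
jzhic
clv
eztg

Derivation:
Hunk 1: at line 4 remove [essd,ghrt,ljd] add [ljccd,jry] -> 13 lines: wbbkd zni esm edd ljccd jry htqd bpsgd beg kxbl ctzsw rgv eztg
Hunk 2: at line 4 remove [jry,htqd,bpsgd] add [gmlq,gthhm,zkv] -> 13 lines: wbbkd zni esm edd ljccd gmlq gthhm zkv beg kxbl ctzsw rgv eztg
Hunk 3: at line 1 remove [esm,edd,ljccd] add [qgrv,gnvbj] -> 12 lines: wbbkd zni qgrv gnvbj gmlq gthhm zkv beg kxbl ctzsw rgv eztg
Hunk 4: at line 9 remove [ctzsw,rgv] add [jzhic,clv] -> 12 lines: wbbkd zni qgrv gnvbj gmlq gthhm zkv beg kxbl jzhic clv eztg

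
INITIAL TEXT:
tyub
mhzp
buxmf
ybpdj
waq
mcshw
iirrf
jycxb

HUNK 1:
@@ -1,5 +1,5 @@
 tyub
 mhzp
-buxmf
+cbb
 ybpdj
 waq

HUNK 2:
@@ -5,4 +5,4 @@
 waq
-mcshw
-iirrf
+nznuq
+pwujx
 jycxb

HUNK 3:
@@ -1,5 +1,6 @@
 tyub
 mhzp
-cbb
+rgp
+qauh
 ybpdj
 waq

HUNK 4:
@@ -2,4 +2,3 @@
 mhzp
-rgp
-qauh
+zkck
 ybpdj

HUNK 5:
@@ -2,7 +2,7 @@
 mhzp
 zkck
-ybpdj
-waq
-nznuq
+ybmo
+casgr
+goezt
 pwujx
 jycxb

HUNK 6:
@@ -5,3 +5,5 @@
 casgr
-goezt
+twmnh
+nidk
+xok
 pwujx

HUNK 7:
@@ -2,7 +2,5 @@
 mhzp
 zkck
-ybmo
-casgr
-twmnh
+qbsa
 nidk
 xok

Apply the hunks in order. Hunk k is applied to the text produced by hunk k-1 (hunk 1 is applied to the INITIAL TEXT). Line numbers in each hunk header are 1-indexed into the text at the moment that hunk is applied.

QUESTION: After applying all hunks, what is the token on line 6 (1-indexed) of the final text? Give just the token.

Hunk 1: at line 1 remove [buxmf] add [cbb] -> 8 lines: tyub mhzp cbb ybpdj waq mcshw iirrf jycxb
Hunk 2: at line 5 remove [mcshw,iirrf] add [nznuq,pwujx] -> 8 lines: tyub mhzp cbb ybpdj waq nznuq pwujx jycxb
Hunk 3: at line 1 remove [cbb] add [rgp,qauh] -> 9 lines: tyub mhzp rgp qauh ybpdj waq nznuq pwujx jycxb
Hunk 4: at line 2 remove [rgp,qauh] add [zkck] -> 8 lines: tyub mhzp zkck ybpdj waq nznuq pwujx jycxb
Hunk 5: at line 2 remove [ybpdj,waq,nznuq] add [ybmo,casgr,goezt] -> 8 lines: tyub mhzp zkck ybmo casgr goezt pwujx jycxb
Hunk 6: at line 5 remove [goezt] add [twmnh,nidk,xok] -> 10 lines: tyub mhzp zkck ybmo casgr twmnh nidk xok pwujx jycxb
Hunk 7: at line 2 remove [ybmo,casgr,twmnh] add [qbsa] -> 8 lines: tyub mhzp zkck qbsa nidk xok pwujx jycxb
Final line 6: xok

Answer: xok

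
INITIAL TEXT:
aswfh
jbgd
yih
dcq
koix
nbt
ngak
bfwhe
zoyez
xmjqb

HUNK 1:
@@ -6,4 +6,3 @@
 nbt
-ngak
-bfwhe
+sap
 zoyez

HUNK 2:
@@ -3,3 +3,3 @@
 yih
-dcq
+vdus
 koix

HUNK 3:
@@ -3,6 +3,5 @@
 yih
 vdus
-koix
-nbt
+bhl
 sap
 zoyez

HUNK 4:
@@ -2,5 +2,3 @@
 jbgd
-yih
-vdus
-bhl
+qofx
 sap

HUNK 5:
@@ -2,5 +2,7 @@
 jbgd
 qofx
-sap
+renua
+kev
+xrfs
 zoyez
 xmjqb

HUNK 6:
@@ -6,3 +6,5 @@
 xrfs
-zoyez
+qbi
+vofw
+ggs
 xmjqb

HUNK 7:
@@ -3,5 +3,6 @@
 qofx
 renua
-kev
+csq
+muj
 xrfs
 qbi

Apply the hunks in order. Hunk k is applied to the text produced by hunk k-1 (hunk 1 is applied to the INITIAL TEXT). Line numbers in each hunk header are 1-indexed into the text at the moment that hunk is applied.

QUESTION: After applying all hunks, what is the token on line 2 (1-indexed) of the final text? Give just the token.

Hunk 1: at line 6 remove [ngak,bfwhe] add [sap] -> 9 lines: aswfh jbgd yih dcq koix nbt sap zoyez xmjqb
Hunk 2: at line 3 remove [dcq] add [vdus] -> 9 lines: aswfh jbgd yih vdus koix nbt sap zoyez xmjqb
Hunk 3: at line 3 remove [koix,nbt] add [bhl] -> 8 lines: aswfh jbgd yih vdus bhl sap zoyez xmjqb
Hunk 4: at line 2 remove [yih,vdus,bhl] add [qofx] -> 6 lines: aswfh jbgd qofx sap zoyez xmjqb
Hunk 5: at line 2 remove [sap] add [renua,kev,xrfs] -> 8 lines: aswfh jbgd qofx renua kev xrfs zoyez xmjqb
Hunk 6: at line 6 remove [zoyez] add [qbi,vofw,ggs] -> 10 lines: aswfh jbgd qofx renua kev xrfs qbi vofw ggs xmjqb
Hunk 7: at line 3 remove [kev] add [csq,muj] -> 11 lines: aswfh jbgd qofx renua csq muj xrfs qbi vofw ggs xmjqb
Final line 2: jbgd

Answer: jbgd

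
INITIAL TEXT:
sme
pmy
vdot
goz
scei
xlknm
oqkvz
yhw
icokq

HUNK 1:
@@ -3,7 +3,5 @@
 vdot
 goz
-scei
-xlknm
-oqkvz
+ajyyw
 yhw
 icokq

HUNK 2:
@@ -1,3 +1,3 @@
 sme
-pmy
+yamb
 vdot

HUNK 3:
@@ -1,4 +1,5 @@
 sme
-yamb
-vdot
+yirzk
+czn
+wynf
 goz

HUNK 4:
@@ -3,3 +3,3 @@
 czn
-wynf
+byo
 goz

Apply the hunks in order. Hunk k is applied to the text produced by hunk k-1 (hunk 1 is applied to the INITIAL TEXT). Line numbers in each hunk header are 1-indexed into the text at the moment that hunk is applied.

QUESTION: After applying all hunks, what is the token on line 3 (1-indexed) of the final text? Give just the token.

Hunk 1: at line 3 remove [scei,xlknm,oqkvz] add [ajyyw] -> 7 lines: sme pmy vdot goz ajyyw yhw icokq
Hunk 2: at line 1 remove [pmy] add [yamb] -> 7 lines: sme yamb vdot goz ajyyw yhw icokq
Hunk 3: at line 1 remove [yamb,vdot] add [yirzk,czn,wynf] -> 8 lines: sme yirzk czn wynf goz ajyyw yhw icokq
Hunk 4: at line 3 remove [wynf] add [byo] -> 8 lines: sme yirzk czn byo goz ajyyw yhw icokq
Final line 3: czn

Answer: czn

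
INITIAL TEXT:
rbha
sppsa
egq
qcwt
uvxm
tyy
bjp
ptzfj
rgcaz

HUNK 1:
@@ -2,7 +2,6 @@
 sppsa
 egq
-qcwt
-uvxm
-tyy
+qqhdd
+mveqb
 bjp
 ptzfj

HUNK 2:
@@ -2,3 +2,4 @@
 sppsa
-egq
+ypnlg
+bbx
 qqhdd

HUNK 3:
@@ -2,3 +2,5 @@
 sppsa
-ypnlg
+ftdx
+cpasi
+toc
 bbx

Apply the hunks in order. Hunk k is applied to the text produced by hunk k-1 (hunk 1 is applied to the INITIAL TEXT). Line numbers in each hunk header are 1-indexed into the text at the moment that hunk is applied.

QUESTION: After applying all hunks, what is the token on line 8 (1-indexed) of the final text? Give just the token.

Hunk 1: at line 2 remove [qcwt,uvxm,tyy] add [qqhdd,mveqb] -> 8 lines: rbha sppsa egq qqhdd mveqb bjp ptzfj rgcaz
Hunk 2: at line 2 remove [egq] add [ypnlg,bbx] -> 9 lines: rbha sppsa ypnlg bbx qqhdd mveqb bjp ptzfj rgcaz
Hunk 3: at line 2 remove [ypnlg] add [ftdx,cpasi,toc] -> 11 lines: rbha sppsa ftdx cpasi toc bbx qqhdd mveqb bjp ptzfj rgcaz
Final line 8: mveqb

Answer: mveqb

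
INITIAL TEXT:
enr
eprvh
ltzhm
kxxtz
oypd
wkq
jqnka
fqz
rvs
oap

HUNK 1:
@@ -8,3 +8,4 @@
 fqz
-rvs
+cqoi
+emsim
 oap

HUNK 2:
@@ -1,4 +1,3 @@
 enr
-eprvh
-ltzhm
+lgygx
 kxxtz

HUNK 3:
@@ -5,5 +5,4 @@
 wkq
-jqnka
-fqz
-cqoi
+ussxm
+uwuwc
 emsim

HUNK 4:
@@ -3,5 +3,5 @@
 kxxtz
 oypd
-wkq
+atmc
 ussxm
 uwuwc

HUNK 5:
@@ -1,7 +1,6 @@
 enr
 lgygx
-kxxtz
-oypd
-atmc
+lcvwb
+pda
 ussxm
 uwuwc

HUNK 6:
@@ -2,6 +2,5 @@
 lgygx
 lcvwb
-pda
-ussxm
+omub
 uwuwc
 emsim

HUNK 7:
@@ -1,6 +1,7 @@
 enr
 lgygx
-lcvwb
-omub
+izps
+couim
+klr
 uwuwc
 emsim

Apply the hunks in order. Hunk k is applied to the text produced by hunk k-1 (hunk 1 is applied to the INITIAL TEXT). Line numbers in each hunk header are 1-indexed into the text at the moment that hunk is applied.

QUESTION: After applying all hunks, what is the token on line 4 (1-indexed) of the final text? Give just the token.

Answer: couim

Derivation:
Hunk 1: at line 8 remove [rvs] add [cqoi,emsim] -> 11 lines: enr eprvh ltzhm kxxtz oypd wkq jqnka fqz cqoi emsim oap
Hunk 2: at line 1 remove [eprvh,ltzhm] add [lgygx] -> 10 lines: enr lgygx kxxtz oypd wkq jqnka fqz cqoi emsim oap
Hunk 3: at line 5 remove [jqnka,fqz,cqoi] add [ussxm,uwuwc] -> 9 lines: enr lgygx kxxtz oypd wkq ussxm uwuwc emsim oap
Hunk 4: at line 3 remove [wkq] add [atmc] -> 9 lines: enr lgygx kxxtz oypd atmc ussxm uwuwc emsim oap
Hunk 5: at line 1 remove [kxxtz,oypd,atmc] add [lcvwb,pda] -> 8 lines: enr lgygx lcvwb pda ussxm uwuwc emsim oap
Hunk 6: at line 2 remove [pda,ussxm] add [omub] -> 7 lines: enr lgygx lcvwb omub uwuwc emsim oap
Hunk 7: at line 1 remove [lcvwb,omub] add [izps,couim,klr] -> 8 lines: enr lgygx izps couim klr uwuwc emsim oap
Final line 4: couim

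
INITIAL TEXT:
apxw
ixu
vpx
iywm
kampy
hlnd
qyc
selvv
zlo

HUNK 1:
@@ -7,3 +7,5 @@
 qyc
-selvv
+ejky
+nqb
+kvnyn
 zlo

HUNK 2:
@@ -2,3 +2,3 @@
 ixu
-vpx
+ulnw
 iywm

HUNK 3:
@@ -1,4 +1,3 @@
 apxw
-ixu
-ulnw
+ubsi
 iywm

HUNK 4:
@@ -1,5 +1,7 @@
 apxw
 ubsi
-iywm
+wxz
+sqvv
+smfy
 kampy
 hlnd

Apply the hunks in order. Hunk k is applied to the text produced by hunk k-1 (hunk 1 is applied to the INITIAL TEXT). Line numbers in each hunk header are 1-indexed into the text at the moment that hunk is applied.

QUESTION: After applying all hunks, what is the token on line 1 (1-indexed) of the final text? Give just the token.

Hunk 1: at line 7 remove [selvv] add [ejky,nqb,kvnyn] -> 11 lines: apxw ixu vpx iywm kampy hlnd qyc ejky nqb kvnyn zlo
Hunk 2: at line 2 remove [vpx] add [ulnw] -> 11 lines: apxw ixu ulnw iywm kampy hlnd qyc ejky nqb kvnyn zlo
Hunk 3: at line 1 remove [ixu,ulnw] add [ubsi] -> 10 lines: apxw ubsi iywm kampy hlnd qyc ejky nqb kvnyn zlo
Hunk 4: at line 1 remove [iywm] add [wxz,sqvv,smfy] -> 12 lines: apxw ubsi wxz sqvv smfy kampy hlnd qyc ejky nqb kvnyn zlo
Final line 1: apxw

Answer: apxw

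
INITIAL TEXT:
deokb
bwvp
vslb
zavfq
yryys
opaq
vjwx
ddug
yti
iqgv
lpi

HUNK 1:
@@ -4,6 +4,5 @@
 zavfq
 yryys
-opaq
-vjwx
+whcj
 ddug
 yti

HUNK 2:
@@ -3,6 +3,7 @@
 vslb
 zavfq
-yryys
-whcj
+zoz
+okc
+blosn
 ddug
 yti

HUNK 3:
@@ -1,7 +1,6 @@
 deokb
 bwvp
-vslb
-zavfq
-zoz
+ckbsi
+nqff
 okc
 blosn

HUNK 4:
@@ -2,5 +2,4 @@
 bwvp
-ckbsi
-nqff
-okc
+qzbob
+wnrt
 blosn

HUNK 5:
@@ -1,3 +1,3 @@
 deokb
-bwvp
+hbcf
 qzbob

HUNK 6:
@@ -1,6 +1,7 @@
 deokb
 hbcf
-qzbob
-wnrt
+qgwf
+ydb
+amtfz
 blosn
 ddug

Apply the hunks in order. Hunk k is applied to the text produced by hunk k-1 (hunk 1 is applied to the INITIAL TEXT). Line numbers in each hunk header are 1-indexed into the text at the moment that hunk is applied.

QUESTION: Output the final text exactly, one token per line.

Answer: deokb
hbcf
qgwf
ydb
amtfz
blosn
ddug
yti
iqgv
lpi

Derivation:
Hunk 1: at line 4 remove [opaq,vjwx] add [whcj] -> 10 lines: deokb bwvp vslb zavfq yryys whcj ddug yti iqgv lpi
Hunk 2: at line 3 remove [yryys,whcj] add [zoz,okc,blosn] -> 11 lines: deokb bwvp vslb zavfq zoz okc blosn ddug yti iqgv lpi
Hunk 3: at line 1 remove [vslb,zavfq,zoz] add [ckbsi,nqff] -> 10 lines: deokb bwvp ckbsi nqff okc blosn ddug yti iqgv lpi
Hunk 4: at line 2 remove [ckbsi,nqff,okc] add [qzbob,wnrt] -> 9 lines: deokb bwvp qzbob wnrt blosn ddug yti iqgv lpi
Hunk 5: at line 1 remove [bwvp] add [hbcf] -> 9 lines: deokb hbcf qzbob wnrt blosn ddug yti iqgv lpi
Hunk 6: at line 1 remove [qzbob,wnrt] add [qgwf,ydb,amtfz] -> 10 lines: deokb hbcf qgwf ydb amtfz blosn ddug yti iqgv lpi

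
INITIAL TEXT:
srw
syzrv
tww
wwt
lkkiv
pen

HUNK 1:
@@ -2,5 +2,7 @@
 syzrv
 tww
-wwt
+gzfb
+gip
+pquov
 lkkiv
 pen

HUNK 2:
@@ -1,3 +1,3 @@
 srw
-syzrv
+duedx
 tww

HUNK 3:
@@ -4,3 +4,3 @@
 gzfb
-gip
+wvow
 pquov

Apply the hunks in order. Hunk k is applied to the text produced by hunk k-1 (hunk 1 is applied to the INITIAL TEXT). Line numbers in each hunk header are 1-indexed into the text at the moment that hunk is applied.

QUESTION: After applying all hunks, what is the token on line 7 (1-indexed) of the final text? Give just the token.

Answer: lkkiv

Derivation:
Hunk 1: at line 2 remove [wwt] add [gzfb,gip,pquov] -> 8 lines: srw syzrv tww gzfb gip pquov lkkiv pen
Hunk 2: at line 1 remove [syzrv] add [duedx] -> 8 lines: srw duedx tww gzfb gip pquov lkkiv pen
Hunk 3: at line 4 remove [gip] add [wvow] -> 8 lines: srw duedx tww gzfb wvow pquov lkkiv pen
Final line 7: lkkiv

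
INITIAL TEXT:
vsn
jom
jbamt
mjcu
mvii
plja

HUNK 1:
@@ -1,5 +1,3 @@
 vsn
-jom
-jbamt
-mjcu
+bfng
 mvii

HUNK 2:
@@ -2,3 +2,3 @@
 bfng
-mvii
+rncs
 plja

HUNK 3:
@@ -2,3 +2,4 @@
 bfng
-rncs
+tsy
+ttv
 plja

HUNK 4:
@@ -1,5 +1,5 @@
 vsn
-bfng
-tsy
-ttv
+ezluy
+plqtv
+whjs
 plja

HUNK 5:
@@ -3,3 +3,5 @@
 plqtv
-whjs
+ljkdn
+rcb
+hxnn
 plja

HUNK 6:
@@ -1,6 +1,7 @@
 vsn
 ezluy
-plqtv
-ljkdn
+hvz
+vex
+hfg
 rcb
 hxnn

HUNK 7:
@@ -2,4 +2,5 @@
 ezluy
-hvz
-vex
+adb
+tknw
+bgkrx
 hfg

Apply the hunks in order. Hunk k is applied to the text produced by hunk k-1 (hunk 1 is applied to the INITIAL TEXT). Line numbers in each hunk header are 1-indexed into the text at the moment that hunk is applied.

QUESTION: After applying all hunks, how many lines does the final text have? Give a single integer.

Answer: 9

Derivation:
Hunk 1: at line 1 remove [jom,jbamt,mjcu] add [bfng] -> 4 lines: vsn bfng mvii plja
Hunk 2: at line 2 remove [mvii] add [rncs] -> 4 lines: vsn bfng rncs plja
Hunk 3: at line 2 remove [rncs] add [tsy,ttv] -> 5 lines: vsn bfng tsy ttv plja
Hunk 4: at line 1 remove [bfng,tsy,ttv] add [ezluy,plqtv,whjs] -> 5 lines: vsn ezluy plqtv whjs plja
Hunk 5: at line 3 remove [whjs] add [ljkdn,rcb,hxnn] -> 7 lines: vsn ezluy plqtv ljkdn rcb hxnn plja
Hunk 6: at line 1 remove [plqtv,ljkdn] add [hvz,vex,hfg] -> 8 lines: vsn ezluy hvz vex hfg rcb hxnn plja
Hunk 7: at line 2 remove [hvz,vex] add [adb,tknw,bgkrx] -> 9 lines: vsn ezluy adb tknw bgkrx hfg rcb hxnn plja
Final line count: 9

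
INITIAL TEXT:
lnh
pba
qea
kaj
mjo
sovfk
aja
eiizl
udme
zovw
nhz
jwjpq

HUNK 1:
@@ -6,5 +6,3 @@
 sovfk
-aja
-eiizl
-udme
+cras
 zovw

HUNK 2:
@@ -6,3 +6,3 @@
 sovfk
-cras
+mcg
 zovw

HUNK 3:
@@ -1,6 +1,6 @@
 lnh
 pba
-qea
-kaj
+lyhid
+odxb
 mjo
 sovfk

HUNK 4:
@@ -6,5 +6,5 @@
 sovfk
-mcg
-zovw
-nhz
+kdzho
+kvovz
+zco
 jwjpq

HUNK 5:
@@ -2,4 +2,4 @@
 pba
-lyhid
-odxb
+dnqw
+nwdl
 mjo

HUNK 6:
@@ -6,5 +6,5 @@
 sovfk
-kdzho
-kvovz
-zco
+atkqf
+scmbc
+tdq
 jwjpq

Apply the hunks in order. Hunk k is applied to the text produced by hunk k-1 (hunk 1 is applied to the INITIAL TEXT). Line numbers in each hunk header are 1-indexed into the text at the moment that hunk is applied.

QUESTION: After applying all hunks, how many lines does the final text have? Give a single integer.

Hunk 1: at line 6 remove [aja,eiizl,udme] add [cras] -> 10 lines: lnh pba qea kaj mjo sovfk cras zovw nhz jwjpq
Hunk 2: at line 6 remove [cras] add [mcg] -> 10 lines: lnh pba qea kaj mjo sovfk mcg zovw nhz jwjpq
Hunk 3: at line 1 remove [qea,kaj] add [lyhid,odxb] -> 10 lines: lnh pba lyhid odxb mjo sovfk mcg zovw nhz jwjpq
Hunk 4: at line 6 remove [mcg,zovw,nhz] add [kdzho,kvovz,zco] -> 10 lines: lnh pba lyhid odxb mjo sovfk kdzho kvovz zco jwjpq
Hunk 5: at line 2 remove [lyhid,odxb] add [dnqw,nwdl] -> 10 lines: lnh pba dnqw nwdl mjo sovfk kdzho kvovz zco jwjpq
Hunk 6: at line 6 remove [kdzho,kvovz,zco] add [atkqf,scmbc,tdq] -> 10 lines: lnh pba dnqw nwdl mjo sovfk atkqf scmbc tdq jwjpq
Final line count: 10

Answer: 10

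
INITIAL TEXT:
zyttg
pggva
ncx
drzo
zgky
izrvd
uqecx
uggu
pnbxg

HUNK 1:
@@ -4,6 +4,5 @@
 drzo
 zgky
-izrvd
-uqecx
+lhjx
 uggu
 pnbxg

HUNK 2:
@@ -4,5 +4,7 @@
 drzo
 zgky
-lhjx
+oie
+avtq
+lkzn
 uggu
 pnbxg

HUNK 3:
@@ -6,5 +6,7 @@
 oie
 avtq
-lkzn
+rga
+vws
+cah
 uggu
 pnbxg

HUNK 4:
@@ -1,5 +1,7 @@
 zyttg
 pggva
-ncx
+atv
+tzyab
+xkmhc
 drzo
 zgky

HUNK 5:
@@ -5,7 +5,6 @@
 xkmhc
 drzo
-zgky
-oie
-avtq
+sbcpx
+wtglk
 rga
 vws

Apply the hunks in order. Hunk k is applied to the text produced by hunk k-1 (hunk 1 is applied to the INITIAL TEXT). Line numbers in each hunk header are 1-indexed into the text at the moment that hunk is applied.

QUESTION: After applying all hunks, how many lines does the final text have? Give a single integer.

Answer: 13

Derivation:
Hunk 1: at line 4 remove [izrvd,uqecx] add [lhjx] -> 8 lines: zyttg pggva ncx drzo zgky lhjx uggu pnbxg
Hunk 2: at line 4 remove [lhjx] add [oie,avtq,lkzn] -> 10 lines: zyttg pggva ncx drzo zgky oie avtq lkzn uggu pnbxg
Hunk 3: at line 6 remove [lkzn] add [rga,vws,cah] -> 12 lines: zyttg pggva ncx drzo zgky oie avtq rga vws cah uggu pnbxg
Hunk 4: at line 1 remove [ncx] add [atv,tzyab,xkmhc] -> 14 lines: zyttg pggva atv tzyab xkmhc drzo zgky oie avtq rga vws cah uggu pnbxg
Hunk 5: at line 5 remove [zgky,oie,avtq] add [sbcpx,wtglk] -> 13 lines: zyttg pggva atv tzyab xkmhc drzo sbcpx wtglk rga vws cah uggu pnbxg
Final line count: 13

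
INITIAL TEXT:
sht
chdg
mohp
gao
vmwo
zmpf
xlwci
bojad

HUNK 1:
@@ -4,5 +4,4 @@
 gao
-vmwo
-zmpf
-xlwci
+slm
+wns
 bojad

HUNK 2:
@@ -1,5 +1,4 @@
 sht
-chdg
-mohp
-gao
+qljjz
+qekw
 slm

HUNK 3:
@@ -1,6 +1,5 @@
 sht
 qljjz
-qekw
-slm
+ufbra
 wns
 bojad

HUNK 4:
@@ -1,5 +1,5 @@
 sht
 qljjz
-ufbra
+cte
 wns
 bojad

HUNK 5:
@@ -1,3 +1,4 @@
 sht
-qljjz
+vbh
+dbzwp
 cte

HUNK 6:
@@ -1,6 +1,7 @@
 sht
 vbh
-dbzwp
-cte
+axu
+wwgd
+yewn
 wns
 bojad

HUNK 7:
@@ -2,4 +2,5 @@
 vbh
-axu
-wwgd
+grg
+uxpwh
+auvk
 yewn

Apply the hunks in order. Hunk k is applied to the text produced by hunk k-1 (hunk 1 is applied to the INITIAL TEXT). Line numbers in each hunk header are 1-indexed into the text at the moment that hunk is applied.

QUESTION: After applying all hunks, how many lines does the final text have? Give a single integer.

Hunk 1: at line 4 remove [vmwo,zmpf,xlwci] add [slm,wns] -> 7 lines: sht chdg mohp gao slm wns bojad
Hunk 2: at line 1 remove [chdg,mohp,gao] add [qljjz,qekw] -> 6 lines: sht qljjz qekw slm wns bojad
Hunk 3: at line 1 remove [qekw,slm] add [ufbra] -> 5 lines: sht qljjz ufbra wns bojad
Hunk 4: at line 1 remove [ufbra] add [cte] -> 5 lines: sht qljjz cte wns bojad
Hunk 5: at line 1 remove [qljjz] add [vbh,dbzwp] -> 6 lines: sht vbh dbzwp cte wns bojad
Hunk 6: at line 1 remove [dbzwp,cte] add [axu,wwgd,yewn] -> 7 lines: sht vbh axu wwgd yewn wns bojad
Hunk 7: at line 2 remove [axu,wwgd] add [grg,uxpwh,auvk] -> 8 lines: sht vbh grg uxpwh auvk yewn wns bojad
Final line count: 8

Answer: 8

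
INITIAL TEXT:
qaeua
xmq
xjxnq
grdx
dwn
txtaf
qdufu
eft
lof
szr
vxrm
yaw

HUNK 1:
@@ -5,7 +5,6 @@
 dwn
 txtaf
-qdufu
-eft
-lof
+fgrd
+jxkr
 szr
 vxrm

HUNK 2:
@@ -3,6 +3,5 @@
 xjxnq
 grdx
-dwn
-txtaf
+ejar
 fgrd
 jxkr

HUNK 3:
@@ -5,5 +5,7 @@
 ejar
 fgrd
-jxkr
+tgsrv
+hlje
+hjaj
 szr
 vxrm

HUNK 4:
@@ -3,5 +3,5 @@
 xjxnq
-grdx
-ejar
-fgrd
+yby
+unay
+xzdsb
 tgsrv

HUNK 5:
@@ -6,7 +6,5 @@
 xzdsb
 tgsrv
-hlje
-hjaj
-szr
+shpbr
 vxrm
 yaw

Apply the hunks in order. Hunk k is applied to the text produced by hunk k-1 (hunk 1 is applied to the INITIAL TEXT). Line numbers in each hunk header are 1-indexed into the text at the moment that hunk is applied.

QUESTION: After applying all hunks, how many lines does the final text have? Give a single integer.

Hunk 1: at line 5 remove [qdufu,eft,lof] add [fgrd,jxkr] -> 11 lines: qaeua xmq xjxnq grdx dwn txtaf fgrd jxkr szr vxrm yaw
Hunk 2: at line 3 remove [dwn,txtaf] add [ejar] -> 10 lines: qaeua xmq xjxnq grdx ejar fgrd jxkr szr vxrm yaw
Hunk 3: at line 5 remove [jxkr] add [tgsrv,hlje,hjaj] -> 12 lines: qaeua xmq xjxnq grdx ejar fgrd tgsrv hlje hjaj szr vxrm yaw
Hunk 4: at line 3 remove [grdx,ejar,fgrd] add [yby,unay,xzdsb] -> 12 lines: qaeua xmq xjxnq yby unay xzdsb tgsrv hlje hjaj szr vxrm yaw
Hunk 5: at line 6 remove [hlje,hjaj,szr] add [shpbr] -> 10 lines: qaeua xmq xjxnq yby unay xzdsb tgsrv shpbr vxrm yaw
Final line count: 10

Answer: 10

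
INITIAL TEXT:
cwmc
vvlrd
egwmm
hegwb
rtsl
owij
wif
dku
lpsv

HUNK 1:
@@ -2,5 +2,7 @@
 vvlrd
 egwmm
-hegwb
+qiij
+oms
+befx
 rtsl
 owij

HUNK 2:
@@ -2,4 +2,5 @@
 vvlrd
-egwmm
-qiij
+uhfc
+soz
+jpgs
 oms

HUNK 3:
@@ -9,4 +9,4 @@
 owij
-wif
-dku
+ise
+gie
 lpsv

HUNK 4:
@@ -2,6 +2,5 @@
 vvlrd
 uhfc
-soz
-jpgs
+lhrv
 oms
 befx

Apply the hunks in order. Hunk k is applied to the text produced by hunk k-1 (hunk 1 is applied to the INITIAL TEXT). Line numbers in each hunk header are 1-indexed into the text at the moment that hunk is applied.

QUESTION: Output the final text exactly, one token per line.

Answer: cwmc
vvlrd
uhfc
lhrv
oms
befx
rtsl
owij
ise
gie
lpsv

Derivation:
Hunk 1: at line 2 remove [hegwb] add [qiij,oms,befx] -> 11 lines: cwmc vvlrd egwmm qiij oms befx rtsl owij wif dku lpsv
Hunk 2: at line 2 remove [egwmm,qiij] add [uhfc,soz,jpgs] -> 12 lines: cwmc vvlrd uhfc soz jpgs oms befx rtsl owij wif dku lpsv
Hunk 3: at line 9 remove [wif,dku] add [ise,gie] -> 12 lines: cwmc vvlrd uhfc soz jpgs oms befx rtsl owij ise gie lpsv
Hunk 4: at line 2 remove [soz,jpgs] add [lhrv] -> 11 lines: cwmc vvlrd uhfc lhrv oms befx rtsl owij ise gie lpsv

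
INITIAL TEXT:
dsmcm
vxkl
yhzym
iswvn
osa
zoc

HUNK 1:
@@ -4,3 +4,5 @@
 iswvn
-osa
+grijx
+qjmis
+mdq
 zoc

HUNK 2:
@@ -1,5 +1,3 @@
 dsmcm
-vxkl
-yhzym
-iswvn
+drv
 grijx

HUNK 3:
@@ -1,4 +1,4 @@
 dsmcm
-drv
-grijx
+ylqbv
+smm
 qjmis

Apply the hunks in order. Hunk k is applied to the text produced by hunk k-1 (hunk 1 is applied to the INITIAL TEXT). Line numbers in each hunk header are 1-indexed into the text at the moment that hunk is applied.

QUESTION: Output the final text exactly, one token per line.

Answer: dsmcm
ylqbv
smm
qjmis
mdq
zoc

Derivation:
Hunk 1: at line 4 remove [osa] add [grijx,qjmis,mdq] -> 8 lines: dsmcm vxkl yhzym iswvn grijx qjmis mdq zoc
Hunk 2: at line 1 remove [vxkl,yhzym,iswvn] add [drv] -> 6 lines: dsmcm drv grijx qjmis mdq zoc
Hunk 3: at line 1 remove [drv,grijx] add [ylqbv,smm] -> 6 lines: dsmcm ylqbv smm qjmis mdq zoc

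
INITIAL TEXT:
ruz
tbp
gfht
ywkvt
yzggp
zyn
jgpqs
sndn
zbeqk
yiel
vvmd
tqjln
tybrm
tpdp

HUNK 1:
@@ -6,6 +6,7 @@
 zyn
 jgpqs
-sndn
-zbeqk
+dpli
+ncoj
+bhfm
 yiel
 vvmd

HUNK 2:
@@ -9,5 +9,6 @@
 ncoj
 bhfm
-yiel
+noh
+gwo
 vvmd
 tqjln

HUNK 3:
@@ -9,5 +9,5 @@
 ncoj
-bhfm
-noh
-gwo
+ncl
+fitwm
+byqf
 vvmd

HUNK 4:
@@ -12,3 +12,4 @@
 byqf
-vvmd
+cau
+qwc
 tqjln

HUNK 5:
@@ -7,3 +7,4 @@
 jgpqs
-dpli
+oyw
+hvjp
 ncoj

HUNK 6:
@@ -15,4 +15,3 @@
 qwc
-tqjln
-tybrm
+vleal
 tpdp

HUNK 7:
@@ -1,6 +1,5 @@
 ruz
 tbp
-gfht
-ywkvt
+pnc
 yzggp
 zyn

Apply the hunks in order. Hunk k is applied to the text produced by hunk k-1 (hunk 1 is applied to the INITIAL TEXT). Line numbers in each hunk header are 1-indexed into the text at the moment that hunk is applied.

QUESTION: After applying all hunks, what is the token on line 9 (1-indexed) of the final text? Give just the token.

Hunk 1: at line 6 remove [sndn,zbeqk] add [dpli,ncoj,bhfm] -> 15 lines: ruz tbp gfht ywkvt yzggp zyn jgpqs dpli ncoj bhfm yiel vvmd tqjln tybrm tpdp
Hunk 2: at line 9 remove [yiel] add [noh,gwo] -> 16 lines: ruz tbp gfht ywkvt yzggp zyn jgpqs dpli ncoj bhfm noh gwo vvmd tqjln tybrm tpdp
Hunk 3: at line 9 remove [bhfm,noh,gwo] add [ncl,fitwm,byqf] -> 16 lines: ruz tbp gfht ywkvt yzggp zyn jgpqs dpli ncoj ncl fitwm byqf vvmd tqjln tybrm tpdp
Hunk 4: at line 12 remove [vvmd] add [cau,qwc] -> 17 lines: ruz tbp gfht ywkvt yzggp zyn jgpqs dpli ncoj ncl fitwm byqf cau qwc tqjln tybrm tpdp
Hunk 5: at line 7 remove [dpli] add [oyw,hvjp] -> 18 lines: ruz tbp gfht ywkvt yzggp zyn jgpqs oyw hvjp ncoj ncl fitwm byqf cau qwc tqjln tybrm tpdp
Hunk 6: at line 15 remove [tqjln,tybrm] add [vleal] -> 17 lines: ruz tbp gfht ywkvt yzggp zyn jgpqs oyw hvjp ncoj ncl fitwm byqf cau qwc vleal tpdp
Hunk 7: at line 1 remove [gfht,ywkvt] add [pnc] -> 16 lines: ruz tbp pnc yzggp zyn jgpqs oyw hvjp ncoj ncl fitwm byqf cau qwc vleal tpdp
Final line 9: ncoj

Answer: ncoj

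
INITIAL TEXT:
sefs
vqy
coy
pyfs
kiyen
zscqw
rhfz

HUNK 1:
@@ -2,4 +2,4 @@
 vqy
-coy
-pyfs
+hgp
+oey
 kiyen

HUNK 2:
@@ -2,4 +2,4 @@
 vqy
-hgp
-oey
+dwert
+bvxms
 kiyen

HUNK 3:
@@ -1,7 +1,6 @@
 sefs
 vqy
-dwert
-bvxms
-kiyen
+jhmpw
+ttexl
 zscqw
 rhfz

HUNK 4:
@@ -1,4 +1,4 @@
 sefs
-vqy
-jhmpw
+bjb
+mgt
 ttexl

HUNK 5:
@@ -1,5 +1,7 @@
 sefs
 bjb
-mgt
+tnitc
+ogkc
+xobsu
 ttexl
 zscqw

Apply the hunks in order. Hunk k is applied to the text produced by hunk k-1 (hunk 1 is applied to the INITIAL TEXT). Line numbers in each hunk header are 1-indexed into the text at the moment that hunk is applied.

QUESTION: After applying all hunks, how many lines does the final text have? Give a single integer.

Hunk 1: at line 2 remove [coy,pyfs] add [hgp,oey] -> 7 lines: sefs vqy hgp oey kiyen zscqw rhfz
Hunk 2: at line 2 remove [hgp,oey] add [dwert,bvxms] -> 7 lines: sefs vqy dwert bvxms kiyen zscqw rhfz
Hunk 3: at line 1 remove [dwert,bvxms,kiyen] add [jhmpw,ttexl] -> 6 lines: sefs vqy jhmpw ttexl zscqw rhfz
Hunk 4: at line 1 remove [vqy,jhmpw] add [bjb,mgt] -> 6 lines: sefs bjb mgt ttexl zscqw rhfz
Hunk 5: at line 1 remove [mgt] add [tnitc,ogkc,xobsu] -> 8 lines: sefs bjb tnitc ogkc xobsu ttexl zscqw rhfz
Final line count: 8

Answer: 8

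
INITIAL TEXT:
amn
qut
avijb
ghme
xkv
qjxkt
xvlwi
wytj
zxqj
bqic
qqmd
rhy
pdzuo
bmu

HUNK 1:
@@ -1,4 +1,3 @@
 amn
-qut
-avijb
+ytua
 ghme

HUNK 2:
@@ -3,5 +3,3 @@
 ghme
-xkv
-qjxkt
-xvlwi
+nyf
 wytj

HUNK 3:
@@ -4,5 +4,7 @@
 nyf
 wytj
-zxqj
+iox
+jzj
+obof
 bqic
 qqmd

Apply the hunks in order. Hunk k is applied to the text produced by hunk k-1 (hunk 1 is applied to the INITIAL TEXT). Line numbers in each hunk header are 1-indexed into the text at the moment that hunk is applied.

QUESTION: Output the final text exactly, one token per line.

Hunk 1: at line 1 remove [qut,avijb] add [ytua] -> 13 lines: amn ytua ghme xkv qjxkt xvlwi wytj zxqj bqic qqmd rhy pdzuo bmu
Hunk 2: at line 3 remove [xkv,qjxkt,xvlwi] add [nyf] -> 11 lines: amn ytua ghme nyf wytj zxqj bqic qqmd rhy pdzuo bmu
Hunk 3: at line 4 remove [zxqj] add [iox,jzj,obof] -> 13 lines: amn ytua ghme nyf wytj iox jzj obof bqic qqmd rhy pdzuo bmu

Answer: amn
ytua
ghme
nyf
wytj
iox
jzj
obof
bqic
qqmd
rhy
pdzuo
bmu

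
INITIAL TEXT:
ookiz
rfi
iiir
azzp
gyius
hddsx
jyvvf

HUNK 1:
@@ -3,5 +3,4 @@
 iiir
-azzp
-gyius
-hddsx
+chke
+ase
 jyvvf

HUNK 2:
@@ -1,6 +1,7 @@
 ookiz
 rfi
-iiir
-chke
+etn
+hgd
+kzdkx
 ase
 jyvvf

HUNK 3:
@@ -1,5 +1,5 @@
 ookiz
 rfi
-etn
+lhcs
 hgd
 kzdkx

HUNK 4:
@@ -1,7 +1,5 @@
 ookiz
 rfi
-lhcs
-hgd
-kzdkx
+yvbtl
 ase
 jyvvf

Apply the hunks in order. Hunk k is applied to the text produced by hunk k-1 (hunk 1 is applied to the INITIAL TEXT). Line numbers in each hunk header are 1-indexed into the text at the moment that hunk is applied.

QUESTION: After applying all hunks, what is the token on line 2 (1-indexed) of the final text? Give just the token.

Hunk 1: at line 3 remove [azzp,gyius,hddsx] add [chke,ase] -> 6 lines: ookiz rfi iiir chke ase jyvvf
Hunk 2: at line 1 remove [iiir,chke] add [etn,hgd,kzdkx] -> 7 lines: ookiz rfi etn hgd kzdkx ase jyvvf
Hunk 3: at line 1 remove [etn] add [lhcs] -> 7 lines: ookiz rfi lhcs hgd kzdkx ase jyvvf
Hunk 4: at line 1 remove [lhcs,hgd,kzdkx] add [yvbtl] -> 5 lines: ookiz rfi yvbtl ase jyvvf
Final line 2: rfi

Answer: rfi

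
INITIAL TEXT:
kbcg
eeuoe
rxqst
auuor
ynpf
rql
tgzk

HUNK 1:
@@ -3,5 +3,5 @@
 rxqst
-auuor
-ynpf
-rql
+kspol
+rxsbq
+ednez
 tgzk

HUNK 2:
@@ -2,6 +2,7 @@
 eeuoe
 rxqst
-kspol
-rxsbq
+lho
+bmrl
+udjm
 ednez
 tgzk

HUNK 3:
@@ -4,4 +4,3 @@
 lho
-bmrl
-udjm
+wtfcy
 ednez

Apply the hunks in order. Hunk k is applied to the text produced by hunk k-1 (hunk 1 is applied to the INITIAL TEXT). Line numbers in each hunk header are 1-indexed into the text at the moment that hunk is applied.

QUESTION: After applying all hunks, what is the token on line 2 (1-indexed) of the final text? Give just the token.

Hunk 1: at line 3 remove [auuor,ynpf,rql] add [kspol,rxsbq,ednez] -> 7 lines: kbcg eeuoe rxqst kspol rxsbq ednez tgzk
Hunk 2: at line 2 remove [kspol,rxsbq] add [lho,bmrl,udjm] -> 8 lines: kbcg eeuoe rxqst lho bmrl udjm ednez tgzk
Hunk 3: at line 4 remove [bmrl,udjm] add [wtfcy] -> 7 lines: kbcg eeuoe rxqst lho wtfcy ednez tgzk
Final line 2: eeuoe

Answer: eeuoe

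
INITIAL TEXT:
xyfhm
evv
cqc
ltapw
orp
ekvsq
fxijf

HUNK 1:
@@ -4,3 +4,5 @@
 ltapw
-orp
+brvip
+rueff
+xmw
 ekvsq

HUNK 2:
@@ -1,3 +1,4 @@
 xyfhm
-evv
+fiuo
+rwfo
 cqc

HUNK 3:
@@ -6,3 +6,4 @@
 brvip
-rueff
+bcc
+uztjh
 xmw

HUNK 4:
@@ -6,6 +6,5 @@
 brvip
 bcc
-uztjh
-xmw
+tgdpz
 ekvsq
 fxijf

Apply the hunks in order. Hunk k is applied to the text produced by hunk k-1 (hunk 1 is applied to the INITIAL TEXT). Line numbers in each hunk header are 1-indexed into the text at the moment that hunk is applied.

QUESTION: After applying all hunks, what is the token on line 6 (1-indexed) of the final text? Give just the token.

Answer: brvip

Derivation:
Hunk 1: at line 4 remove [orp] add [brvip,rueff,xmw] -> 9 lines: xyfhm evv cqc ltapw brvip rueff xmw ekvsq fxijf
Hunk 2: at line 1 remove [evv] add [fiuo,rwfo] -> 10 lines: xyfhm fiuo rwfo cqc ltapw brvip rueff xmw ekvsq fxijf
Hunk 3: at line 6 remove [rueff] add [bcc,uztjh] -> 11 lines: xyfhm fiuo rwfo cqc ltapw brvip bcc uztjh xmw ekvsq fxijf
Hunk 4: at line 6 remove [uztjh,xmw] add [tgdpz] -> 10 lines: xyfhm fiuo rwfo cqc ltapw brvip bcc tgdpz ekvsq fxijf
Final line 6: brvip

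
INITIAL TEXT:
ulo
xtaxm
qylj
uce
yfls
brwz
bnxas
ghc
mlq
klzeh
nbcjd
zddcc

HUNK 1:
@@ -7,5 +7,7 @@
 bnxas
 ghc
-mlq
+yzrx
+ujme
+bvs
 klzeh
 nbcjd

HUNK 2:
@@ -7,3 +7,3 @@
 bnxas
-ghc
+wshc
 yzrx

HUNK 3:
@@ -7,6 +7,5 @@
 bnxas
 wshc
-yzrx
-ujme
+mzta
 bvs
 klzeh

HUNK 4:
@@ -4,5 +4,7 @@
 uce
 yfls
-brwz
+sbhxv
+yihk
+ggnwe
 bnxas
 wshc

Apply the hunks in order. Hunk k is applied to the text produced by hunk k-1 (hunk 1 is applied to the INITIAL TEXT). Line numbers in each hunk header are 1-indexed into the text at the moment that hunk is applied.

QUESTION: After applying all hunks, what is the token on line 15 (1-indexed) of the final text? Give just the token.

Hunk 1: at line 7 remove [mlq] add [yzrx,ujme,bvs] -> 14 lines: ulo xtaxm qylj uce yfls brwz bnxas ghc yzrx ujme bvs klzeh nbcjd zddcc
Hunk 2: at line 7 remove [ghc] add [wshc] -> 14 lines: ulo xtaxm qylj uce yfls brwz bnxas wshc yzrx ujme bvs klzeh nbcjd zddcc
Hunk 3: at line 7 remove [yzrx,ujme] add [mzta] -> 13 lines: ulo xtaxm qylj uce yfls brwz bnxas wshc mzta bvs klzeh nbcjd zddcc
Hunk 4: at line 4 remove [brwz] add [sbhxv,yihk,ggnwe] -> 15 lines: ulo xtaxm qylj uce yfls sbhxv yihk ggnwe bnxas wshc mzta bvs klzeh nbcjd zddcc
Final line 15: zddcc

Answer: zddcc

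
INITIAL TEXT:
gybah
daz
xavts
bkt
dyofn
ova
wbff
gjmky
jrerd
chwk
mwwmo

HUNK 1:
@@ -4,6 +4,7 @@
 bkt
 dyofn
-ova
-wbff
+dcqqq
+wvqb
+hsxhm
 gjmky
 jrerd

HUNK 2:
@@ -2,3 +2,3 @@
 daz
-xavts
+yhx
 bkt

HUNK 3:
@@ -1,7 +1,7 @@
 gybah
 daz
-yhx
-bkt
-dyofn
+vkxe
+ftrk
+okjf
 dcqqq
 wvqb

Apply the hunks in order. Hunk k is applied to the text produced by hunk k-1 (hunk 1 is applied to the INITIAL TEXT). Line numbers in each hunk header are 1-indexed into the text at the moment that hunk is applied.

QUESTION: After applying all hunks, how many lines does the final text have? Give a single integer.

Answer: 12

Derivation:
Hunk 1: at line 4 remove [ova,wbff] add [dcqqq,wvqb,hsxhm] -> 12 lines: gybah daz xavts bkt dyofn dcqqq wvqb hsxhm gjmky jrerd chwk mwwmo
Hunk 2: at line 2 remove [xavts] add [yhx] -> 12 lines: gybah daz yhx bkt dyofn dcqqq wvqb hsxhm gjmky jrerd chwk mwwmo
Hunk 3: at line 1 remove [yhx,bkt,dyofn] add [vkxe,ftrk,okjf] -> 12 lines: gybah daz vkxe ftrk okjf dcqqq wvqb hsxhm gjmky jrerd chwk mwwmo
Final line count: 12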